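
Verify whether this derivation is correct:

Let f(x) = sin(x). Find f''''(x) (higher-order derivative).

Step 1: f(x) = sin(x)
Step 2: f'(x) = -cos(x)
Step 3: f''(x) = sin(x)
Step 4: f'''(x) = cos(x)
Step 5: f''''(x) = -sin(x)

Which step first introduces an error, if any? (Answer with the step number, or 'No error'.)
Step 2

Step 2 is incorrect due to a sign flip.
The step shows: -cos(x)
The correct value should be: cos(x)

Explanation: The sign of the whole expression was flipped: the term cos(x) was incorrectly written as -cos(x)
The later steps are derived from this incorrect expression, so the error originates in Step 2.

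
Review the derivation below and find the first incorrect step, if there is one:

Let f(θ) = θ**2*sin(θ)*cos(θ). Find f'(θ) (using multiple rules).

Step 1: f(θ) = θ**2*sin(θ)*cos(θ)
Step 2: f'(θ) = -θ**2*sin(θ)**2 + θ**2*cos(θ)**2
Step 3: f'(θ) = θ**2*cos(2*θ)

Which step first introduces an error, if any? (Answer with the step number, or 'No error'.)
Step 2

Step 2 is incorrect due to a dropped term.
The step shows: -θ**2*sin(θ)**2 + θ**2*cos(θ)**2
The correct value should be: -θ**2*sin(θ)**2 + θ**2*cos(θ)**2 + 2*θ*sin(θ)*cos(θ)

Explanation: A term was dropped: the term 2*θ*sin(θ)*cos(θ) was incorrectly omitted
The later steps are derived from this incorrect expression, so the error originates in Step 2.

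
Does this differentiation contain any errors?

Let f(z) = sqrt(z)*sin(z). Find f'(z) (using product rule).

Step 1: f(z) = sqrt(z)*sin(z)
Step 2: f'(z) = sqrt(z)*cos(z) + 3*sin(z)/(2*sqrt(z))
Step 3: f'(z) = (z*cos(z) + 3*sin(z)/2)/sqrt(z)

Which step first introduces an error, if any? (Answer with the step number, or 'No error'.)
Step 2

Step 2 is incorrect due to a wrong coefficient.
The step shows: sqrt(z)*cos(z) + 3*sin(z)/(2*sqrt(z))
The correct value should be: sqrt(z)*cos(z) + sin(z)/(2*sqrt(z))

Explanation: The coefficient 1/2 was incorrectly written as 3/2: the term sin(z)/(2*sqrt(z)) was incorrectly written as 3*sin(z)/(2*sqrt(z))
The later steps are derived from this incorrect expression, so the error originates in Step 2.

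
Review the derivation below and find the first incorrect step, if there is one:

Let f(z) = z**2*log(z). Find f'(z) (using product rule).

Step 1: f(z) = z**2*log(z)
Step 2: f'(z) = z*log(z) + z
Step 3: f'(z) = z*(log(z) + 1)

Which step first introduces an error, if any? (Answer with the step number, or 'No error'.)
Step 2

Step 2 is incorrect due to a wrong coefficient.
The step shows: z*log(z) + z
The correct value should be: 2*z*log(z) + z

Explanation: The coefficient 2 was incorrectly written as 1: the term 2*z*log(z) was incorrectly written as z*log(z)
The later steps are derived from this incorrect expression, so the error originates in Step 2.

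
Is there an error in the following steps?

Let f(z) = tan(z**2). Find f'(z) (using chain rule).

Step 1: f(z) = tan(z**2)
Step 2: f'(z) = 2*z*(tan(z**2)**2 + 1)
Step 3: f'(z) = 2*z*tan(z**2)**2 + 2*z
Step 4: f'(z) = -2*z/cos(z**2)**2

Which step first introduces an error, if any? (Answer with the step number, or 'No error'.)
Step 4

Step 4 is incorrect due to a sign flip.
The step shows: -2*z/cos(z**2)**2
The correct value should be: 2*z/cos(z**2)**2

Explanation: The sign of the whole expression was flipped: the term 2*z/cos(z**2)**2 was incorrectly written as -2*z/cos(z**2)**2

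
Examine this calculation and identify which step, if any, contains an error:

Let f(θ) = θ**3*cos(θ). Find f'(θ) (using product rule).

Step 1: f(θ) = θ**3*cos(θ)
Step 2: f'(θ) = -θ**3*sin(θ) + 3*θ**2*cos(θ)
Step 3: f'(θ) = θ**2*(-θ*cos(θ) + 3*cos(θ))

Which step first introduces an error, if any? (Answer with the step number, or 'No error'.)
Step 3

Step 3 is incorrect due to a wrong trig function.
The step shows: θ**2*(-θ*cos(θ) + 3*cos(θ))
The correct value should be: θ**2*(-θ*sin(θ) + 3*cos(θ))

Explanation: sin(θ) was incorrectly written as cos(θ): the term θ**2*(-θ*sin(θ) + 3*cos(θ)) was incorrectly written as θ**2*(-θ*cos(θ) + 3*cos(θ))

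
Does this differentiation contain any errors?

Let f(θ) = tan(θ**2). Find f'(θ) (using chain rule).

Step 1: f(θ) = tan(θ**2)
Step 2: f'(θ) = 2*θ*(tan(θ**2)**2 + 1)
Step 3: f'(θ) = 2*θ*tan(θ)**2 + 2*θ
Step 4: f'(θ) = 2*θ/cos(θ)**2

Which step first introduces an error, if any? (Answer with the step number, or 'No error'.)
Step 3

Step 3 is incorrect due to a wrong exponent.
The step shows: 2*θ*tan(θ)**2 + 2*θ
The correct value should be: 2*θ*tan(θ**2)**2 + 2*θ

Explanation: The exponent 2 on θ was incorrectly written as 1: the term 2*θ*tan(θ**2)**2 was incorrectly written as 2*θ*tan(θ)**2
The later steps are derived from this incorrect expression, so the error originates in Step 3.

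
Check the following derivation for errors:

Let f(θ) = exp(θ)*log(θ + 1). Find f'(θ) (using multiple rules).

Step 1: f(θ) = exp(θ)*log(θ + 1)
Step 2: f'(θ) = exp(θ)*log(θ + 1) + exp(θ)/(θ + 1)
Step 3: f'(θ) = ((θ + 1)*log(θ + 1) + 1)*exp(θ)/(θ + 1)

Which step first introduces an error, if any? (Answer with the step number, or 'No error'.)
No error

All steps in this derivation are correct.
The final answer f'(θ) = ((θ + 1)*log(θ + 1) + 1)*exp(θ)/(θ + 1) is valid.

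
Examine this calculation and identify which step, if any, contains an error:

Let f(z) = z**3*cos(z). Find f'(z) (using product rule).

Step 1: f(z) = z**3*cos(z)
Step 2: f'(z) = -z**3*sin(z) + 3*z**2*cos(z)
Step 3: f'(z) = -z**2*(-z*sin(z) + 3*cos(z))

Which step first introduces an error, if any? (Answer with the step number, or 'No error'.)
Step 3

Step 3 is incorrect due to a sign flip.
The step shows: -z**2*(-z*sin(z) + 3*cos(z))
The correct value should be: z**2*(-z*sin(z) + 3*cos(z))

Explanation: The sign of the whole expression was flipped: the term z**2*(-z*sin(z) + 3*cos(z)) was incorrectly written as -z**2*(-z*sin(z) + 3*cos(z))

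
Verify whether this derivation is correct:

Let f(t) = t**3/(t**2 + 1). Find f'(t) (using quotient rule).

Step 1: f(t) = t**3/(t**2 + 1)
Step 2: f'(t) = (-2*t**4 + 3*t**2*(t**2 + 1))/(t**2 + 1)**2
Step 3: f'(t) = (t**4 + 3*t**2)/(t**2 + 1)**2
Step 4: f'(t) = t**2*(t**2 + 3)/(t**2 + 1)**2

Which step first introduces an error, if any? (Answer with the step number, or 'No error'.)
No error

All steps in this derivation are correct.
The final answer f'(t) = t**2*(t**2 + 3)/(t**2 + 1)**2 is valid.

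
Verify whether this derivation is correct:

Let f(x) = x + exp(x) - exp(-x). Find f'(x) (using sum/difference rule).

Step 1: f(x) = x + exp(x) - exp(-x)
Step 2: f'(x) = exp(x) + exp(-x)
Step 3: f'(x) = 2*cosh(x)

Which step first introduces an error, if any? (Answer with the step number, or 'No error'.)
Step 2

Step 2 is incorrect due to a dropped term.
The step shows: exp(x) + exp(-x)
The correct value should be: exp(x) + 1 + exp(-x)

Explanation: A term was dropped: the term 1 was incorrectly omitted
The later steps are derived from this incorrect expression, so the error originates in Step 2.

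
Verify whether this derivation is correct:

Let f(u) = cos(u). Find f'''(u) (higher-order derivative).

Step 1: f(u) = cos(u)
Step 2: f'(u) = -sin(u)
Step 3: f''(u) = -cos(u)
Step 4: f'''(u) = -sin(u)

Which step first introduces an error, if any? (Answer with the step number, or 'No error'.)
Step 4

Step 4 is incorrect due to a sign flip.
The step shows: -sin(u)
The correct value should be: sin(u)

Explanation: The sign of the whole expression was flipped: the term sin(u) was incorrectly written as -sin(u)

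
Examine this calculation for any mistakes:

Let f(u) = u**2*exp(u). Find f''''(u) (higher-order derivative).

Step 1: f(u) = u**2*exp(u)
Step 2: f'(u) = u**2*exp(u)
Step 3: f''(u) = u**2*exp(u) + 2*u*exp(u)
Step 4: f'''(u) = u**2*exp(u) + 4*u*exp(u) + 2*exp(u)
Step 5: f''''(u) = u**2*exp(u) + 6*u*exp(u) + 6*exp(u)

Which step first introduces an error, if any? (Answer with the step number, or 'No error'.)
Step 2

Step 2 is incorrect due to a dropped term.
The step shows: u**2*exp(u)
The correct value should be: u**2*exp(u) + 2*u*exp(u)

Explanation: A term was dropped: the term 2*u*exp(u) was incorrectly omitted
The later steps are derived from this incorrect expression, so the error originates in Step 2.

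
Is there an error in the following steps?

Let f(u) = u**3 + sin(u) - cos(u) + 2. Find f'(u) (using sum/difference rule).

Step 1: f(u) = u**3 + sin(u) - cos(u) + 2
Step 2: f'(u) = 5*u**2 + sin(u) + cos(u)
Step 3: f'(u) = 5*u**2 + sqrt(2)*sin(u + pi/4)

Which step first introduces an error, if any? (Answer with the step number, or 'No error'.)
Step 2

Step 2 is incorrect due to a wrong coefficient.
The step shows: 5*u**2 + sin(u) + cos(u)
The correct value should be: 3*u**2 + sin(u) + cos(u)

Explanation: The coefficient 3 was incorrectly written as 5: the term 3*u**2 was incorrectly written as 5*u**2
The later steps are derived from this incorrect expression, so the error originates in Step 2.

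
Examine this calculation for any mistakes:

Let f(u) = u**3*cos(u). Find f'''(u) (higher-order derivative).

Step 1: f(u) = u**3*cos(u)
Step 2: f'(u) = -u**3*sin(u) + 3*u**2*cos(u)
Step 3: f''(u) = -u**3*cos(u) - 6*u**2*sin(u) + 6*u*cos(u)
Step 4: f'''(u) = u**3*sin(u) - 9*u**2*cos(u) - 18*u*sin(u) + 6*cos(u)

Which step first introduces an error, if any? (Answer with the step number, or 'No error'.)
No error

All steps in this derivation are correct.
The final answer f'''(u) = u**3*sin(u) - 9*u**2*cos(u) - 18*u*sin(u) + 6*cos(u) is valid.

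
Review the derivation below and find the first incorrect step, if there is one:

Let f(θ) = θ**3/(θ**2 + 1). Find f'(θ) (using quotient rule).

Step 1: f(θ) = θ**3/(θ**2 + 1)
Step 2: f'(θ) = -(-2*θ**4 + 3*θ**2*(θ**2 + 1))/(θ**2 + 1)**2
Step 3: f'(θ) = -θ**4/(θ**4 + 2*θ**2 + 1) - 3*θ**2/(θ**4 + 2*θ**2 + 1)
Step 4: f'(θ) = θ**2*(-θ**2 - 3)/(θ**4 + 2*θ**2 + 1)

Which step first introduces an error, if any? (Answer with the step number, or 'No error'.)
Step 2

Step 2 is incorrect due to a sign flip.
The step shows: -(-2*θ**4 + 3*θ**2*(θ**2 + 1))/(θ**2 + 1)**2
The correct value should be: (-2*θ**4 + 3*θ**2*(θ**2 + 1))/(θ**2 + 1)**2

Explanation: The sign of the whole expression was flipped: the term (-2*θ**4 + 3*θ**2*(θ**2 + 1))/(θ**2 + 1)**2 was incorrectly written as -(-2*θ**4 + 3*θ**2*(θ**2 + 1))/(θ**2 + 1)**2
The later steps are derived from this incorrect expression, so the error originates in Step 2.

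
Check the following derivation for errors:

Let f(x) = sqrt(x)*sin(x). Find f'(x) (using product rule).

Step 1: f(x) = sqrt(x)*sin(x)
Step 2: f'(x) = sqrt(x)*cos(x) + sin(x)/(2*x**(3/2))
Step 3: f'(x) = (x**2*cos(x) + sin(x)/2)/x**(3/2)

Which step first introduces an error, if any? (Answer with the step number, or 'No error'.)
Step 2

Step 2 is incorrect due to a wrong exponent.
The step shows: sqrt(x)*cos(x) + sin(x)/(2*x**(3/2))
The correct value should be: sqrt(x)*cos(x) + sin(x)/(2*sqrt(x))

Explanation: The exponent -1/2 on x was incorrectly written as -3/2: the term sin(x)/(2*sqrt(x)) was incorrectly written as sin(x)/(2*x**(3/2))
The later steps are derived from this incorrect expression, so the error originates in Step 2.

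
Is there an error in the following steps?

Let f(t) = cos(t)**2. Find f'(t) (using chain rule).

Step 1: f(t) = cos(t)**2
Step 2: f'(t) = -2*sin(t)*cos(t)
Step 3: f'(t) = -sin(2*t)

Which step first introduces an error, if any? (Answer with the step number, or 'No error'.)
No error

All steps in this derivation are correct.
The final answer f'(t) = -sin(2*t) is valid.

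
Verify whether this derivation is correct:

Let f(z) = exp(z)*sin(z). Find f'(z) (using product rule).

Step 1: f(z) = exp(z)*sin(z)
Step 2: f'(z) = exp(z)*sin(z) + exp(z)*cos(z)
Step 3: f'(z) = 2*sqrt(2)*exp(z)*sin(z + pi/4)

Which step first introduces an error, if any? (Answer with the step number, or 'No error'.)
Step 3

Step 3 is incorrect due to a wrong exponent.
The step shows: 2*sqrt(2)*exp(z)*sin(z + pi/4)
The correct value should be: sqrt(2)*exp(z)*sin(z + pi/4)

Explanation: The exponent 1/2 on 2 was incorrectly written as 3/2: the term sqrt(2)*exp(z)*sin(z + pi/4) was incorrectly written as 2*sqrt(2)*exp(z)*sin(z + pi/4)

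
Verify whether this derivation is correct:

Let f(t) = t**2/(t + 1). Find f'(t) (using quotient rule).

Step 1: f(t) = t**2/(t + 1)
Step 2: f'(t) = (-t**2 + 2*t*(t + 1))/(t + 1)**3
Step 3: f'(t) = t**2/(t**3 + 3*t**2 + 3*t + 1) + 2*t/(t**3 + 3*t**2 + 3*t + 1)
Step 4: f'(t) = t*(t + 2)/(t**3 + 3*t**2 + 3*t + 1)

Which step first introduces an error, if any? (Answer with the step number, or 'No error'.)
Step 2

Step 2 is incorrect due to a wrong exponent.
The step shows: (-t**2 + 2*t*(t + 1))/(t + 1)**3
The correct value should be: (-t**2 + 2*t*(t + 1))/(t + 1)**2

Explanation: The exponent -2 on t + 1 was incorrectly written as -3: the term (-t**2 + 2*t*(t + 1))/(t + 1)**2 was incorrectly written as (-t**2 + 2*t*(t + 1))/(t + 1)**3
The later steps are derived from this incorrect expression, so the error originates in Step 2.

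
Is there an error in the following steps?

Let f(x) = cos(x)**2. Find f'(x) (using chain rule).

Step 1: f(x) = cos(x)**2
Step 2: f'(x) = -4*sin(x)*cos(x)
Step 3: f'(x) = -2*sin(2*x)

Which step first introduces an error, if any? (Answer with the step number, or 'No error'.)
Step 2

Step 2 is incorrect due to a wrong coefficient.
The step shows: -4*sin(x)*cos(x)
The correct value should be: -2*sin(x)*cos(x)

Explanation: The coefficient -2 was incorrectly written as -4: the term -2*sin(x)*cos(x) was incorrectly written as -4*sin(x)*cos(x)
The later steps are derived from this incorrect expression, so the error originates in Step 2.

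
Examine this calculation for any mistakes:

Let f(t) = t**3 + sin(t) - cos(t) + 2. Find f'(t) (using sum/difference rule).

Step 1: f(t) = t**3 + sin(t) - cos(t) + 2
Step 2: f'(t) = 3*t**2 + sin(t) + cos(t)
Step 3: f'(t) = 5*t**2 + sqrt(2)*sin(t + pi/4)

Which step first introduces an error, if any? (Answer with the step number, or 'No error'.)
Step 3

Step 3 is incorrect due to a wrong coefficient.
The step shows: 5*t**2 + sqrt(2)*sin(t + pi/4)
The correct value should be: 3*t**2 + sqrt(2)*sin(t + pi/4)

Explanation: The coefficient 3 was incorrectly written as 5: the term 3*t**2 was incorrectly written as 5*t**2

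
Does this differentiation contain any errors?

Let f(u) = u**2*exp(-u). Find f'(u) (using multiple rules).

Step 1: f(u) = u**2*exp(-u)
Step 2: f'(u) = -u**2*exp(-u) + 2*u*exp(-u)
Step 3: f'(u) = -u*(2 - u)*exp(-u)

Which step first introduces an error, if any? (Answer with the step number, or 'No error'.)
Step 3

Step 3 is incorrect due to a sign flip.
The step shows: -u*(2 - u)*exp(-u)
The correct value should be: u*(2 - u)*exp(-u)

Explanation: The sign of the whole expression was flipped: the term u*(2 - u)*exp(-u) was incorrectly written as -u*(2 - u)*exp(-u)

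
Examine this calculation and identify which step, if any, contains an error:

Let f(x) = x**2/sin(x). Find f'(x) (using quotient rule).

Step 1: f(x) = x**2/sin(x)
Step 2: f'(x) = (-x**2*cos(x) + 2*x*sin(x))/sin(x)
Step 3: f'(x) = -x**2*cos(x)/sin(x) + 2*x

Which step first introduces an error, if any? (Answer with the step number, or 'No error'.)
Step 2

Step 2 is incorrect due to a wrong exponent.
The step shows: (-x**2*cos(x) + 2*x*sin(x))/sin(x)
The correct value should be: (-x**2*cos(x) + 2*x*sin(x))/sin(x)**2

Explanation: The exponent -2 on sin(x) was incorrectly written as -1: the term (-x**2*cos(x) + 2*x*sin(x))/sin(x)**2 was incorrectly written as (-x**2*cos(x) + 2*x*sin(x))/sin(x)
The later steps are derived from this incorrect expression, so the error originates in Step 2.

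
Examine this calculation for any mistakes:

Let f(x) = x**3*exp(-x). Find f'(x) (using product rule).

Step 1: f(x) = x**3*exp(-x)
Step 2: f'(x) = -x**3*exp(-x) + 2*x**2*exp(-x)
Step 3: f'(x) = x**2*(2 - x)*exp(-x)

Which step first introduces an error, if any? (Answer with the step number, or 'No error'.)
Step 2

Step 2 is incorrect due to a wrong coefficient.
The step shows: -x**3*exp(-x) + 2*x**2*exp(-x)
The correct value should be: -x**3*exp(-x) + 3*x**2*exp(-x)

Explanation: The coefficient 3 was incorrectly written as 2: the term 3*x**2*exp(-x) was incorrectly written as 2*x**2*exp(-x)
The later steps are derived from this incorrect expression, so the error originates in Step 2.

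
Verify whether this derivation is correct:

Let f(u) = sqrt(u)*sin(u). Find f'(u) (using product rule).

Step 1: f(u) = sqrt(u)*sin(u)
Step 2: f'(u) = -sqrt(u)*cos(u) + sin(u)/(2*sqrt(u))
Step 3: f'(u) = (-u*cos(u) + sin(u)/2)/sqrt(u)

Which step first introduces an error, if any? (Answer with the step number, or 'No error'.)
Step 2

Step 2 is incorrect due to a sign flip.
The step shows: -sqrt(u)*cos(u) + sin(u)/(2*sqrt(u))
The correct value should be: sqrt(u)*cos(u) + sin(u)/(2*sqrt(u))

Explanation: The sign of one term was flipped: the term sqrt(u)*cos(u) was incorrectly written as -sqrt(u)*cos(u)
The later steps are derived from this incorrect expression, so the error originates in Step 2.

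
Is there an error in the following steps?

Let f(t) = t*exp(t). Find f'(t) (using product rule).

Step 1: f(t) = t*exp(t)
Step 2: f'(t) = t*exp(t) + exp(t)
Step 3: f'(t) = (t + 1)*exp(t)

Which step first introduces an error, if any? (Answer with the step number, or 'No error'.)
No error

All steps in this derivation are correct.
The final answer f'(t) = (t + 1)*exp(t) is valid.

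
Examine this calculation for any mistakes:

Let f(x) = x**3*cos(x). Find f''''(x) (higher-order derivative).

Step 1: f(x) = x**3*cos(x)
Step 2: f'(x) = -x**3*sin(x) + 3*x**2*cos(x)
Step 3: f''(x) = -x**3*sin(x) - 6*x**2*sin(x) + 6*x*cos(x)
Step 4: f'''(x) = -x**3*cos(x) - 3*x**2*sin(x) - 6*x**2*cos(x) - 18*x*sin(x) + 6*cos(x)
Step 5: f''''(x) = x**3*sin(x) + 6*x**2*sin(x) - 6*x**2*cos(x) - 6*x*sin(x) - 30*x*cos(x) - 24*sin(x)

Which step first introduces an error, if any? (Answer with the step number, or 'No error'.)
Step 3

Step 3 is incorrect due to a wrong trig function.
The step shows: -x**3*sin(x) - 6*x**2*sin(x) + 6*x*cos(x)
The correct value should be: -x**3*cos(x) - 6*x**2*sin(x) + 6*x*cos(x)

Explanation: cos(x) was incorrectly written as sin(x): the term -x**3*cos(x) was incorrectly written as -x**3*sin(x)
The later steps are derived from this incorrect expression, so the error originates in Step 3.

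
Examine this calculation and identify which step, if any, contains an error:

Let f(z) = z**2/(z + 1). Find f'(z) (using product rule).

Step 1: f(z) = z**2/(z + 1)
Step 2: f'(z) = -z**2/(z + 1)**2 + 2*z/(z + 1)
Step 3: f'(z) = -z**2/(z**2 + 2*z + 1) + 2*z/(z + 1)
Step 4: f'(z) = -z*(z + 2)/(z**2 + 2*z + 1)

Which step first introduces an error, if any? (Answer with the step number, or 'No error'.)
Step 4

Step 4 is incorrect due to a sign flip.
The step shows: -z*(z + 2)/(z**2 + 2*z + 1)
The correct value should be: z*(z + 2)/(z**2 + 2*z + 1)

Explanation: The sign of the whole expression was flipped: the term z*(z + 2)/(z**2 + 2*z + 1) was incorrectly written as -z*(z + 2)/(z**2 + 2*z + 1)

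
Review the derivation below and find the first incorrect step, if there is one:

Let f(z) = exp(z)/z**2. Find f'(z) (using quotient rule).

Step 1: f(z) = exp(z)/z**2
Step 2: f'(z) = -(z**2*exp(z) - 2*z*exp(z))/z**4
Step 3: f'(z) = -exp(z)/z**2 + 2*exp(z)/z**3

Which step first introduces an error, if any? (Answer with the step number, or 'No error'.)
Step 2

Step 2 is incorrect due to a sign flip.
The step shows: -(z**2*exp(z) - 2*z*exp(z))/z**4
The correct value should be: (z**2*exp(z) - 2*z*exp(z))/z**4

Explanation: The sign of the whole expression was flipped: the term (z**2*exp(z) - 2*z*exp(z))/z**4 was incorrectly written as -(z**2*exp(z) - 2*z*exp(z))/z**4
The later steps are derived from this incorrect expression, so the error originates in Step 2.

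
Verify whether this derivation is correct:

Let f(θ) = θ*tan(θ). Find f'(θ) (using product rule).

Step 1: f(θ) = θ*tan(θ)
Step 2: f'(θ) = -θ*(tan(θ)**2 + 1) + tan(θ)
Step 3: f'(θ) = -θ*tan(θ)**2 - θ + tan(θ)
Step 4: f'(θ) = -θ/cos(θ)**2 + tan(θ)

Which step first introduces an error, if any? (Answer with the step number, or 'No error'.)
Step 2

Step 2 is incorrect due to a sign flip.
The step shows: -θ*(tan(θ)**2 + 1) + tan(θ)
The correct value should be: θ*(tan(θ)**2 + 1) + tan(θ)

Explanation: The sign of one term was flipped: the term θ*(tan(θ)**2 + 1) was incorrectly written as -θ*(tan(θ)**2 + 1)
The later steps are derived from this incorrect expression, so the error originates in Step 2.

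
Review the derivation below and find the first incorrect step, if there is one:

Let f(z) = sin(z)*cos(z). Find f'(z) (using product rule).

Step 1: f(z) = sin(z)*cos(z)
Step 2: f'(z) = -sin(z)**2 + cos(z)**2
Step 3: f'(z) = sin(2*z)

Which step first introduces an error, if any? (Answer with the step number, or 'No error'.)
Step 3

Step 3 is incorrect due to a wrong trig function.
The step shows: sin(2*z)
The correct value should be: cos(2*z)

Explanation: cos(2*z) was incorrectly written as sin(2*z): the term cos(2*z) was incorrectly written as sin(2*z)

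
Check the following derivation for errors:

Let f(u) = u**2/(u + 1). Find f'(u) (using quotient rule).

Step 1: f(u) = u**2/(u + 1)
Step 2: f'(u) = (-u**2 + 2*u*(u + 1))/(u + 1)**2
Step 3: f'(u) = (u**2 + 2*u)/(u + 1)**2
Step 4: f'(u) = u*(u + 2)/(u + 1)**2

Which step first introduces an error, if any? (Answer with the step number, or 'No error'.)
No error

All steps in this derivation are correct.
The final answer f'(u) = u*(u + 2)/(u + 1)**2 is valid.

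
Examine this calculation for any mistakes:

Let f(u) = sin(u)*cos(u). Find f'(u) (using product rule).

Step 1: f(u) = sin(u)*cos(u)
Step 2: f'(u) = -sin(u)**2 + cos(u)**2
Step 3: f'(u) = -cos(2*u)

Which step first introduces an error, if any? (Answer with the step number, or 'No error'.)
Step 3

Step 3 is incorrect due to a sign flip.
The step shows: -cos(2*u)
The correct value should be: cos(2*u)

Explanation: The sign of the whole expression was flipped: the term cos(2*u) was incorrectly written as -cos(2*u)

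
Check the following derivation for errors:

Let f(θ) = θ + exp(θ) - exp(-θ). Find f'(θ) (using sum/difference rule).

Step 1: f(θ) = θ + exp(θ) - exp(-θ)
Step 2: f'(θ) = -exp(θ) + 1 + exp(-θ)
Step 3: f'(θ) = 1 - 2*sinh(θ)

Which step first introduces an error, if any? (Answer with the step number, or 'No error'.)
Step 2

Step 2 is incorrect due to a sign flip.
The step shows: -exp(θ) + 1 + exp(-θ)
The correct value should be: exp(θ) + 1 + exp(-θ)

Explanation: The sign of one term was flipped: the term exp(θ) was incorrectly written as -exp(θ)
The later steps are derived from this incorrect expression, so the error originates in Step 2.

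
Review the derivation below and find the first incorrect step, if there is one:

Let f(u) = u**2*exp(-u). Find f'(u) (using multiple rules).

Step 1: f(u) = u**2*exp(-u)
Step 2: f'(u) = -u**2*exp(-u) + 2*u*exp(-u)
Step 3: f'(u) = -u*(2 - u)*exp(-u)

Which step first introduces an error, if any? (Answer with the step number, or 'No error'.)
Step 3

Step 3 is incorrect due to a sign flip.
The step shows: -u*(2 - u)*exp(-u)
The correct value should be: u*(2 - u)*exp(-u)

Explanation: The sign of the whole expression was flipped: the term u*(2 - u)*exp(-u) was incorrectly written as -u*(2 - u)*exp(-u)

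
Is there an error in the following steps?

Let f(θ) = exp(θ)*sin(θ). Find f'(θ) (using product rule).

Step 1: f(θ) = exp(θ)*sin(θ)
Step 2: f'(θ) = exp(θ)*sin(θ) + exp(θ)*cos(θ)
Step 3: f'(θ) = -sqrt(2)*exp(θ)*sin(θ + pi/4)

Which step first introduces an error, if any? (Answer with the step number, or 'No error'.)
Step 3

Step 3 is incorrect due to a sign flip.
The step shows: -sqrt(2)*exp(θ)*sin(θ + pi/4)
The correct value should be: sqrt(2)*exp(θ)*sin(θ + pi/4)

Explanation: The sign of the whole expression was flipped: the term sqrt(2)*exp(θ)*sin(θ + pi/4) was incorrectly written as -sqrt(2)*exp(θ)*sin(θ + pi/4)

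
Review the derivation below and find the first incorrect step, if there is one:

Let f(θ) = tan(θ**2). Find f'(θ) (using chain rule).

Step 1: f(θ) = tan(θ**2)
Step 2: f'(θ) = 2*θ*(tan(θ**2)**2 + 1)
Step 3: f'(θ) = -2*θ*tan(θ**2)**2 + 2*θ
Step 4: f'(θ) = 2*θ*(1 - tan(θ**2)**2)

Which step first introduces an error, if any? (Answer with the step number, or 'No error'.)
Step 3

Step 3 is incorrect due to a sign flip.
The step shows: -2*θ*tan(θ**2)**2 + 2*θ
The correct value should be: 2*θ*tan(θ**2)**2 + 2*θ

Explanation: The sign of one term was flipped: the term 2*θ*tan(θ**2)**2 was incorrectly written as -2*θ*tan(θ**2)**2
The later steps are derived from this incorrect expression, so the error originates in Step 3.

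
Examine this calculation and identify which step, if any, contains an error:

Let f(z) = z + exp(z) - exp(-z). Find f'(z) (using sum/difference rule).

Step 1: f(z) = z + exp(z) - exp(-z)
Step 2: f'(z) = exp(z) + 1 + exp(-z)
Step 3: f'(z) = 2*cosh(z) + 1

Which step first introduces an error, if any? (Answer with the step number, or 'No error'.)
No error

All steps in this derivation are correct.
The final answer f'(z) = 2*cosh(z) + 1 is valid.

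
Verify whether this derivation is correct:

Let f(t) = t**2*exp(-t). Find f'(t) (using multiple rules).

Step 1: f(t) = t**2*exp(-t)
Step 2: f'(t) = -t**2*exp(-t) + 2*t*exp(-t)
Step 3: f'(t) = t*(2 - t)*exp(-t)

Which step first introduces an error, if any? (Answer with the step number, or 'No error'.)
No error

All steps in this derivation are correct.
The final answer f'(t) = t*(2 - t)*exp(-t) is valid.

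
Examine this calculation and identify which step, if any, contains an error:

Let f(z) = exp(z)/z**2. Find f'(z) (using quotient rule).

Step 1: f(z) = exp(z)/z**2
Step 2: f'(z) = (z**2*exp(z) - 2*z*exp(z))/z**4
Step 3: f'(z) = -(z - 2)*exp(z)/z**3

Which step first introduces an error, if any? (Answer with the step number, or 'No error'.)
Step 3

Step 3 is incorrect due to a sign flip.
The step shows: -(z - 2)*exp(z)/z**3
The correct value should be: (z - 2)*exp(z)/z**3

Explanation: The sign of the whole expression was flipped: the term (z - 2)*exp(z)/z**3 was incorrectly written as -(z - 2)*exp(z)/z**3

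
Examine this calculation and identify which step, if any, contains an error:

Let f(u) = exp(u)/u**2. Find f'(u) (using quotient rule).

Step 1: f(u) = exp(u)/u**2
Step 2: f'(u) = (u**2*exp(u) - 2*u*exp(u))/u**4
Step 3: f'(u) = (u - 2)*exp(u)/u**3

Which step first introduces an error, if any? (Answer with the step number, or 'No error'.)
No error

All steps in this derivation are correct.
The final answer f'(u) = (u - 2)*exp(u)/u**3 is valid.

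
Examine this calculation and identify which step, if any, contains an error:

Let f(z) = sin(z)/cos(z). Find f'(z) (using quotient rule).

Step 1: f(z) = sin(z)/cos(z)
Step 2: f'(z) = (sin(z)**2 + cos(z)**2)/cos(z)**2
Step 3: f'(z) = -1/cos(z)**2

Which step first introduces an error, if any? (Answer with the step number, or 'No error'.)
Step 3

Step 3 is incorrect due to a sign flip.
The step shows: -1/cos(z)**2
The correct value should be: cos(z)**(-2)

Explanation: The sign of the whole expression was flipped: the term cos(z)**(-2) was incorrectly written as -1/cos(z)**2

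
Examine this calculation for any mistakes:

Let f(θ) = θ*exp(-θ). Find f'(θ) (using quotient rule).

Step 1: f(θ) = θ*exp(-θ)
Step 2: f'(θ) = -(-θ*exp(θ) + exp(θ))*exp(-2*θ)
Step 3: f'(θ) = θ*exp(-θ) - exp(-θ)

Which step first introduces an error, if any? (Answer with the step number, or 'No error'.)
Step 2

Step 2 is incorrect due to a sign flip.
The step shows: -(-θ*exp(θ) + exp(θ))*exp(-2*θ)
The correct value should be: (-θ*exp(θ) + exp(θ))*exp(-2*θ)

Explanation: The sign of the whole expression was flipped: the term (-θ*exp(θ) + exp(θ))*exp(-2*θ) was incorrectly written as -(-θ*exp(θ) + exp(θ))*exp(-2*θ)
The later steps are derived from this incorrect expression, so the error originates in Step 2.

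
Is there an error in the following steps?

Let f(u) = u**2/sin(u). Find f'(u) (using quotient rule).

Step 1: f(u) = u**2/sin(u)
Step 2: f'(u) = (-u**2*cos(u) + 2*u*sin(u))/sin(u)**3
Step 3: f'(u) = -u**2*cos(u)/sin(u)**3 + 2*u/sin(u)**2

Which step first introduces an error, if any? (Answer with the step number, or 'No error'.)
Step 2

Step 2 is incorrect due to a wrong exponent.
The step shows: (-u**2*cos(u) + 2*u*sin(u))/sin(u)**3
The correct value should be: (-u**2*cos(u) + 2*u*sin(u))/sin(u)**2

Explanation: The exponent -2 on sin(u) was incorrectly written as -3: the term (-u**2*cos(u) + 2*u*sin(u))/sin(u)**2 was incorrectly written as (-u**2*cos(u) + 2*u*sin(u))/sin(u)**3
The later steps are derived from this incorrect expression, so the error originates in Step 2.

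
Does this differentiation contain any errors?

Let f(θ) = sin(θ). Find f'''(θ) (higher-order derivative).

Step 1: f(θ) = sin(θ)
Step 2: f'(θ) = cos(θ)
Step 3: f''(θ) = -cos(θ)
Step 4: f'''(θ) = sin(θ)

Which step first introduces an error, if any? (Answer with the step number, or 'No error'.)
Step 3

Step 3 is incorrect due to a wrong trig function.
The step shows: -cos(θ)
The correct value should be: -sin(θ)

Explanation: sin(θ) was incorrectly written as cos(θ): the term -sin(θ) was incorrectly written as -cos(θ)
The later steps are derived from this incorrect expression, so the error originates in Step 3.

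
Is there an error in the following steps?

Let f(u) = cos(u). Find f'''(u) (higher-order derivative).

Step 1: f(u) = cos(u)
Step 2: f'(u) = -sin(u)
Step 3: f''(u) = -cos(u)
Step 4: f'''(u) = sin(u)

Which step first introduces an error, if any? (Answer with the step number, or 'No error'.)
No error

All steps in this derivation are correct.
The final answer f'''(u) = sin(u) is valid.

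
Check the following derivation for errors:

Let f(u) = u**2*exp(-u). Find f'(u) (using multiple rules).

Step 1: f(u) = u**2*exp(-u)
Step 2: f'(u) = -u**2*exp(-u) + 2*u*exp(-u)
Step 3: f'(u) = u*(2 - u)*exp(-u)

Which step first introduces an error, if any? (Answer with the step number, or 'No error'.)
No error

All steps in this derivation are correct.
The final answer f'(u) = u*(2 - u)*exp(-u) is valid.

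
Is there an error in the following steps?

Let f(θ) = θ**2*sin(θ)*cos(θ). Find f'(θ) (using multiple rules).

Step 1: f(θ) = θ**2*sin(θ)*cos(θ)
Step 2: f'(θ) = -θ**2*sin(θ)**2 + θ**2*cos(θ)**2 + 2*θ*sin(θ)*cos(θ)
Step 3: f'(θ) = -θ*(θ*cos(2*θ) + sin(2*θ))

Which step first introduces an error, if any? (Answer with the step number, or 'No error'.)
Step 3

Step 3 is incorrect due to a sign flip.
The step shows: -θ*(θ*cos(2*θ) + sin(2*θ))
The correct value should be: θ*(θ*cos(2*θ) + sin(2*θ))

Explanation: The sign of the whole expression was flipped: the term θ*(θ*cos(2*θ) + sin(2*θ)) was incorrectly written as -θ*(θ*cos(2*θ) + sin(2*θ))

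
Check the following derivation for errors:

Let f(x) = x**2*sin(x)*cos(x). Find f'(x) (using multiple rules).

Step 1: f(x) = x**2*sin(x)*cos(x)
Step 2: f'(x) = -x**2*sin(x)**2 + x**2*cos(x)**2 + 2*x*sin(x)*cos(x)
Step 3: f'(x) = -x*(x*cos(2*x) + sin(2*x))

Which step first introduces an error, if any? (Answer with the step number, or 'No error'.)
Step 3

Step 3 is incorrect due to a sign flip.
The step shows: -x*(x*cos(2*x) + sin(2*x))
The correct value should be: x*(x*cos(2*x) + sin(2*x))

Explanation: The sign of the whole expression was flipped: the term x*(x*cos(2*x) + sin(2*x)) was incorrectly written as -x*(x*cos(2*x) + sin(2*x))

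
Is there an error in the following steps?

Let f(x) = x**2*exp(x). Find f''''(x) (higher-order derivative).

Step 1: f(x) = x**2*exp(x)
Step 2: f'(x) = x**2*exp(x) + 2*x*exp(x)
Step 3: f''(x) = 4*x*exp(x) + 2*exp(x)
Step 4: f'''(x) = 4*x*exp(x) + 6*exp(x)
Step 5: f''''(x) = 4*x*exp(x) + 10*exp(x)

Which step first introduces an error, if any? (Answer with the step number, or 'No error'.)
Step 3

Step 3 is incorrect due to a dropped term.
The step shows: 4*x*exp(x) + 2*exp(x)
The correct value should be: x**2*exp(x) + 4*x*exp(x) + 2*exp(x)

Explanation: A term was dropped: the term x**2*exp(x) was incorrectly omitted
The later steps are derived from this incorrect expression, so the error originates in Step 3.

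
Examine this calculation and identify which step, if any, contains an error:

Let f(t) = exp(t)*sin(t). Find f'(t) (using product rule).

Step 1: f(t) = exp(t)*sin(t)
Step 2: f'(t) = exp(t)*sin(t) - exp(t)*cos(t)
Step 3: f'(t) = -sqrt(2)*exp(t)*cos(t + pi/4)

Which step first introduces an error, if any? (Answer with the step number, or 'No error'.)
Step 2

Step 2 is incorrect due to a sign flip.
The step shows: exp(t)*sin(t) - exp(t)*cos(t)
The correct value should be: exp(t)*sin(t) + exp(t)*cos(t)

Explanation: The sign of one term was flipped: the term exp(t)*cos(t) was incorrectly written as -exp(t)*cos(t)
The later steps are derived from this incorrect expression, so the error originates in Step 2.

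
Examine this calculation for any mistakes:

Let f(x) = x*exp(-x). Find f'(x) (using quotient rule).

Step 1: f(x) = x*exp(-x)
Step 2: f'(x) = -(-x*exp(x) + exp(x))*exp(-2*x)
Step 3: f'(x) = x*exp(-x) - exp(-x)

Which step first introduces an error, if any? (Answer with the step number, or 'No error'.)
Step 2

Step 2 is incorrect due to a sign flip.
The step shows: -(-x*exp(x) + exp(x))*exp(-2*x)
The correct value should be: (-x*exp(x) + exp(x))*exp(-2*x)

Explanation: The sign of the whole expression was flipped: the term (-x*exp(x) + exp(x))*exp(-2*x) was incorrectly written as -(-x*exp(x) + exp(x))*exp(-2*x)
The later steps are derived from this incorrect expression, so the error originates in Step 2.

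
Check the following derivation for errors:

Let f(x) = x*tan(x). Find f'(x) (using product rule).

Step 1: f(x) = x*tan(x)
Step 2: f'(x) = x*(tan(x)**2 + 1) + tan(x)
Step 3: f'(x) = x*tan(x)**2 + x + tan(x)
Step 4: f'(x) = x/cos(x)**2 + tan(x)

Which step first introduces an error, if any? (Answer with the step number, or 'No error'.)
No error

All steps in this derivation are correct.
The final answer f'(x) = x/cos(x)**2 + tan(x) is valid.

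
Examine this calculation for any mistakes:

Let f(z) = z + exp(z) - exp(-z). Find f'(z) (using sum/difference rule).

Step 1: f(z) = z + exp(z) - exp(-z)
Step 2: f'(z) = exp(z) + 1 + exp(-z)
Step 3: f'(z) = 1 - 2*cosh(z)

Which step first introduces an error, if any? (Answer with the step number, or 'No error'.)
Step 3

Step 3 is incorrect due to a sign flip.
The step shows: 1 - 2*cosh(z)
The correct value should be: 2*cosh(z) + 1

Explanation: The sign of one term was flipped: the term 2*cosh(z) was incorrectly written as -2*cosh(z)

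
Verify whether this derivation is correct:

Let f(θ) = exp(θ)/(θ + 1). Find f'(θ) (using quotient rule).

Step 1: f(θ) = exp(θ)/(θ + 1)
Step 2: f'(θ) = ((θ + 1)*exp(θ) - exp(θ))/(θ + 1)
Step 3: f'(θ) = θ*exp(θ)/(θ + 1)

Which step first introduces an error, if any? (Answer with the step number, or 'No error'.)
Step 2

Step 2 is incorrect due to a wrong exponent.
The step shows: ((θ + 1)*exp(θ) - exp(θ))/(θ + 1)
The correct value should be: ((θ + 1)*exp(θ) - exp(θ))/(θ + 1)**2

Explanation: The exponent -2 on θ + 1 was incorrectly written as -1: the term ((θ + 1)*exp(θ) - exp(θ))/(θ + 1)**2 was incorrectly written as ((θ + 1)*exp(θ) - exp(θ))/(θ + 1)
The later steps are derived from this incorrect expression, so the error originates in Step 2.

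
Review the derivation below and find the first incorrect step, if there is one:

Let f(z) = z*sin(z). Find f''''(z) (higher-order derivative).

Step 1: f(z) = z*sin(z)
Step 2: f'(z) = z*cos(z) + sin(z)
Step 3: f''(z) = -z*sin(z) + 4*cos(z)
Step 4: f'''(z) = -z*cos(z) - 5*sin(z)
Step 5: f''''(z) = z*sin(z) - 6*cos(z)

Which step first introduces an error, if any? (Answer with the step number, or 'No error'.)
Step 3

Step 3 is incorrect due to a wrong coefficient.
The step shows: -z*sin(z) + 4*cos(z)
The correct value should be: -z*sin(z) + 2*cos(z)

Explanation: The coefficient 2 was incorrectly written as 4: the term 2*cos(z) was incorrectly written as 4*cos(z)
The later steps are derived from this incorrect expression, so the error originates in Step 3.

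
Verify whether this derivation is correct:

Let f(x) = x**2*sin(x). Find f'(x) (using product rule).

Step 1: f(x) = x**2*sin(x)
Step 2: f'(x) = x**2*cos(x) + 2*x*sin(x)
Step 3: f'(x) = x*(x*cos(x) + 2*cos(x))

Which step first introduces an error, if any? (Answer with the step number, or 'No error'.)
Step 3

Step 3 is incorrect due to a wrong trig function.
The step shows: x*(x*cos(x) + 2*cos(x))
The correct value should be: x*(x*cos(x) + 2*sin(x))

Explanation: sin(x) was incorrectly written as cos(x): the term x*(x*cos(x) + 2*sin(x)) was incorrectly written as x*(x*cos(x) + 2*cos(x))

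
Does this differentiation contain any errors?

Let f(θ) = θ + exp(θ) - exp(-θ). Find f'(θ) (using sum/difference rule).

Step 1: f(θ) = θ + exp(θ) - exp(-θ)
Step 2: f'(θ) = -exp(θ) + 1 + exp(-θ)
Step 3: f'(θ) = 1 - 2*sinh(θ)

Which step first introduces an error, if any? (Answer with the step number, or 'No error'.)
Step 2

Step 2 is incorrect due to a sign flip.
The step shows: -exp(θ) + 1 + exp(-θ)
The correct value should be: exp(θ) + 1 + exp(-θ)

Explanation: The sign of one term was flipped: the term exp(θ) was incorrectly written as -exp(θ)
The later steps are derived from this incorrect expression, so the error originates in Step 2.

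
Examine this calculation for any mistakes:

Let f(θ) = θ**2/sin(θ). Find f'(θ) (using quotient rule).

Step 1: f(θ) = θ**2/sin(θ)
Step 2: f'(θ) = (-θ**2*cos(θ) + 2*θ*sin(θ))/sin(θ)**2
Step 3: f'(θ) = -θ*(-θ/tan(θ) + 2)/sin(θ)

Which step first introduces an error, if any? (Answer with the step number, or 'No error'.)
Step 3

Step 3 is incorrect due to a sign flip.
The step shows: -θ*(-θ/tan(θ) + 2)/sin(θ)
The correct value should be: θ*(-θ/tan(θ) + 2)/sin(θ)

Explanation: The sign of the whole expression was flipped: the term θ*(-θ/tan(θ) + 2)/sin(θ) was incorrectly written as -θ*(-θ/tan(θ) + 2)/sin(θ)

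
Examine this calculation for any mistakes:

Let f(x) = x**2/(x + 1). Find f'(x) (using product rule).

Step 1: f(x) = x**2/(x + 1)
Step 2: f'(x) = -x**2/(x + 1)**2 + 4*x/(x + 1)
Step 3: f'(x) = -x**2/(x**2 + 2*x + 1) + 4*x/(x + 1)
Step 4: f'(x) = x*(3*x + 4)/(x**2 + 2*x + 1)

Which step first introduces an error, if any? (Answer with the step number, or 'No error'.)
Step 2

Step 2 is incorrect due to a wrong coefficient.
The step shows: -x**2/(x + 1)**2 + 4*x/(x + 1)
The correct value should be: -x**2/(x + 1)**2 + 2*x/(x + 1)

Explanation: The coefficient 2 was incorrectly written as 4: the term 2*x/(x + 1) was incorrectly written as 4*x/(x + 1)
The later steps are derived from this incorrect expression, so the error originates in Step 2.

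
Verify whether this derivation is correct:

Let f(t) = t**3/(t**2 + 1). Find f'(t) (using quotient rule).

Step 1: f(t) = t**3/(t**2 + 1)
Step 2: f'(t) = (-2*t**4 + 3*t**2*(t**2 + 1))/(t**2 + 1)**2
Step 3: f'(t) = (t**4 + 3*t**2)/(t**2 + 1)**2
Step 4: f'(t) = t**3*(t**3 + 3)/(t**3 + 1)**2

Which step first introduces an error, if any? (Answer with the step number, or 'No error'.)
Step 4

Step 4 is incorrect due to a wrong exponent.
The step shows: t**3*(t**3 + 3)/(t**3 + 1)**2
The correct value should be: t**2*(t**2 + 3)/(t**2 + 1)**2

Explanation: The exponent 2 on t was incorrectly written as 3: the term t**2*(t**2 + 3)/(t**2 + 1)**2 was incorrectly written as t**3*(t**3 + 3)/(t**3 + 1)**2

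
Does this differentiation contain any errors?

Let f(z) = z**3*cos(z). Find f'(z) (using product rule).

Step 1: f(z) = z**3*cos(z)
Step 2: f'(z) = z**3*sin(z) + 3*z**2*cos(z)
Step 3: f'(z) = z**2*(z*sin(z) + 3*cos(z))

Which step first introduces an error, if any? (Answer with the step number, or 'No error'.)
Step 2

Step 2 is incorrect due to a sign flip.
The step shows: z**3*sin(z) + 3*z**2*cos(z)
The correct value should be: -z**3*sin(z) + 3*z**2*cos(z)

Explanation: The sign of one term was flipped: the term -z**3*sin(z) was incorrectly written as z**3*sin(z)
The later steps are derived from this incorrect expression, so the error originates in Step 2.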